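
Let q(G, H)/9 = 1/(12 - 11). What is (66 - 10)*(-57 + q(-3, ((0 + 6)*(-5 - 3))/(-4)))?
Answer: -2688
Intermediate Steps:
q(G, H) = 9 (q(G, H) = 9/(12 - 11) = 9/1 = 9*1 = 9)
(66 - 10)*(-57 + q(-3, ((0 + 6)*(-5 - 3))/(-4))) = (66 - 10)*(-57 + 9) = 56*(-48) = -2688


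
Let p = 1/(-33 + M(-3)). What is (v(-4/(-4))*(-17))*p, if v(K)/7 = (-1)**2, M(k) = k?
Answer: 119/36 ≈ 3.3056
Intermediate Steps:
v(K) = 7 (v(K) = 7*(-1)**2 = 7*1 = 7)
p = -1/36 (p = 1/(-33 - 3) = 1/(-36) = -1/36 ≈ -0.027778)
(v(-4/(-4))*(-17))*p = (7*(-17))*(-1/36) = -119*(-1/36) = 119/36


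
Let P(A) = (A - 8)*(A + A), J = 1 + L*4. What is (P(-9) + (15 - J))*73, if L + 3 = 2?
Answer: 23652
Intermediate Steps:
L = -1 (L = -3 + 2 = -1)
J = -3 (J = 1 - 1*4 = 1 - 4 = -3)
P(A) = 2*A*(-8 + A) (P(A) = (-8 + A)*(2*A) = 2*A*(-8 + A))
(P(-9) + (15 - J))*73 = (2*(-9)*(-8 - 9) + (15 - 1*(-3)))*73 = (2*(-9)*(-17) + (15 + 3))*73 = (306 + 18)*73 = 324*73 = 23652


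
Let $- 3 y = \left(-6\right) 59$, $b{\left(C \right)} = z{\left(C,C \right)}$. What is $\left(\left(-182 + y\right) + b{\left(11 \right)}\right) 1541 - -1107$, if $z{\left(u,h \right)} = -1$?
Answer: $-99058$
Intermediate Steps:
$b{\left(C \right)} = -1$
$y = 118$ ($y = - \frac{\left(-6\right) 59}{3} = \left(- \frac{1}{3}\right) \left(-354\right) = 118$)
$\left(\left(-182 + y\right) + b{\left(11 \right)}\right) 1541 - -1107 = \left(\left(-182 + 118\right) - 1\right) 1541 - -1107 = \left(-64 - 1\right) 1541 + 1107 = \left(-65\right) 1541 + 1107 = -100165 + 1107 = -99058$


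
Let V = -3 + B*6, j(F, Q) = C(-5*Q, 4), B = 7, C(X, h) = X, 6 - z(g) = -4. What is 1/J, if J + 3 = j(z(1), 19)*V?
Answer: -1/3708 ≈ -0.00026969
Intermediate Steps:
z(g) = 10 (z(g) = 6 - 1*(-4) = 6 + 4 = 10)
j(F, Q) = -5*Q
V = 39 (V = -3 + 7*6 = -3 + 42 = 39)
J = -3708 (J = -3 - 5*19*39 = -3 - 95*39 = -3 - 3705 = -3708)
1/J = 1/(-3708) = -1/3708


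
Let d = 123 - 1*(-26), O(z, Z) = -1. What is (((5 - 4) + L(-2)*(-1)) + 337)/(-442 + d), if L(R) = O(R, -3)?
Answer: -339/293 ≈ -1.1570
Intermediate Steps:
L(R) = -1
d = 149 (d = 123 + 26 = 149)
(((5 - 4) + L(-2)*(-1)) + 337)/(-442 + d) = (((5 - 4) - 1*(-1)) + 337)/(-442 + 149) = ((1 + 1) + 337)/(-293) = (2 + 337)*(-1/293) = 339*(-1/293) = -339/293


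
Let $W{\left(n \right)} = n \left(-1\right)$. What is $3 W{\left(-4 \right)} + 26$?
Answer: $38$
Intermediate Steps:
$W{\left(n \right)} = - n$
$3 W{\left(-4 \right)} + 26 = 3 \left(\left(-1\right) \left(-4\right)\right) + 26 = 3 \cdot 4 + 26 = 12 + 26 = 38$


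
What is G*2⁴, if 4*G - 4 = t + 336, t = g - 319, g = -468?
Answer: -1788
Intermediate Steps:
t = -787 (t = -468 - 319 = -787)
G = -447/4 (G = 1 + (-787 + 336)/4 = 1 + (¼)*(-451) = 1 - 451/4 = -447/4 ≈ -111.75)
G*2⁴ = -447/4*2⁴ = -447/4*16 = -1788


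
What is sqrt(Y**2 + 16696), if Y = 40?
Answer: 2*sqrt(4574) ≈ 135.26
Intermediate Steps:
sqrt(Y**2 + 16696) = sqrt(40**2 + 16696) = sqrt(1600 + 16696) = sqrt(18296) = 2*sqrt(4574)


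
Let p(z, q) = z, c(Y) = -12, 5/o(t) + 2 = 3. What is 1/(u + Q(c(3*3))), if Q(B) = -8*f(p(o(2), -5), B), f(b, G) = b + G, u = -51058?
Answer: -1/51002 ≈ -1.9607e-5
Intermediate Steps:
o(t) = 5 (o(t) = 5/(-2 + 3) = 5/1 = 5*1 = 5)
f(b, G) = G + b
Q(B) = -40 - 8*B (Q(B) = -8*(B + 5) = -8*(5 + B) = -40 - 8*B)
1/(u + Q(c(3*3))) = 1/(-51058 + (-40 - 8*(-12))) = 1/(-51058 + (-40 + 96)) = 1/(-51058 + 56) = 1/(-51002) = -1/51002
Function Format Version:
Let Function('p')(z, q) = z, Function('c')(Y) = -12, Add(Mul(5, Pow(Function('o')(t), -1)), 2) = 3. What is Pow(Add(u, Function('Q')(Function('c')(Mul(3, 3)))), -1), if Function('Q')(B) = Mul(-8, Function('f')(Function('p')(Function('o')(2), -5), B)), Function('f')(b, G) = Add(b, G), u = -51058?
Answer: Rational(-1, 51002) ≈ -1.9607e-5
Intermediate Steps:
Function('o')(t) = 5 (Function('o')(t) = Mul(5, Pow(Add(-2, 3), -1)) = Mul(5, Pow(1, -1)) = Mul(5, 1) = 5)
Function('f')(b, G) = Add(G, b)
Function('Q')(B) = Add(-40, Mul(-8, B)) (Function('Q')(B) = Mul(-8, Add(B, 5)) = Mul(-8, Add(5, B)) = Add(-40, Mul(-8, B)))
Pow(Add(u, Function('Q')(Function('c')(Mul(3, 3)))), -1) = Pow(Add(-51058, Add(-40, Mul(-8, -12))), -1) = Pow(Add(-51058, Add(-40, 96)), -1) = Pow(Add(-51058, 56), -1) = Pow(-51002, -1) = Rational(-1, 51002)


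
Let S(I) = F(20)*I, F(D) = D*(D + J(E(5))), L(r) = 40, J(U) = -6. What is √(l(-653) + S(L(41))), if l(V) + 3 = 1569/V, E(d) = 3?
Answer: 2*√1193369254/653 ≈ 105.80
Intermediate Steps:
l(V) = -3 + 1569/V
F(D) = D*(-6 + D) (F(D) = D*(D - 6) = D*(-6 + D))
S(I) = 280*I (S(I) = (20*(-6 + 20))*I = (20*14)*I = 280*I)
√(l(-653) + S(L(41))) = √((-3 + 1569/(-653)) + 280*40) = √((-3 + 1569*(-1/653)) + 11200) = √((-3 - 1569/653) + 11200) = √(-3528/653 + 11200) = √(7310072/653) = 2*√1193369254/653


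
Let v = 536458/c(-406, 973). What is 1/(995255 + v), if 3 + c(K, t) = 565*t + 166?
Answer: 274954/273649611499 ≈ 1.0048e-6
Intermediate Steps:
c(K, t) = 163 + 565*t (c(K, t) = -3 + (565*t + 166) = -3 + (166 + 565*t) = 163 + 565*t)
v = 268229/274954 (v = 536458/(163 + 565*973) = 536458/(163 + 549745) = 536458/549908 = 536458*(1/549908) = 268229/274954 ≈ 0.97554)
1/(995255 + v) = 1/(995255 + 268229/274954) = 1/(273649611499/274954) = 274954/273649611499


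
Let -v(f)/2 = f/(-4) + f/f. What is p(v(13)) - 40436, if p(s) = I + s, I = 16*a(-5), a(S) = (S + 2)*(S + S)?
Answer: -79903/2 ≈ -39952.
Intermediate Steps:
a(S) = 2*S*(2 + S) (a(S) = (2 + S)*(2*S) = 2*S*(2 + S))
v(f) = -2 + f/2 (v(f) = -2*(f/(-4) + f/f) = -2*(f*(-¼) + 1) = -2*(-f/4 + 1) = -2*(1 - f/4) = -2 + f/2)
I = 480 (I = 16*(2*(-5)*(2 - 5)) = 16*(2*(-5)*(-3)) = 16*30 = 480)
p(s) = 480 + s
p(v(13)) - 40436 = (480 + (-2 + (½)*13)) - 40436 = (480 + (-2 + 13/2)) - 40436 = (480 + 9/2) - 40436 = 969/2 - 40436 = -79903/2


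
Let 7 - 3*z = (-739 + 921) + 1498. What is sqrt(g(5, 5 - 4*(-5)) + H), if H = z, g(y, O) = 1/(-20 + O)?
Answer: I*sqrt(125430)/15 ≈ 23.611*I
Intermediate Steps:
z = -1673/3 (z = 7/3 - ((-739 + 921) + 1498)/3 = 7/3 - (182 + 1498)/3 = 7/3 - 1/3*1680 = 7/3 - 560 = -1673/3 ≈ -557.67)
H = -1673/3 ≈ -557.67
sqrt(g(5, 5 - 4*(-5)) + H) = sqrt(1/(-20 + (5 - 4*(-5))) - 1673/3) = sqrt(1/(-20 + (5 + 20)) - 1673/3) = sqrt(1/(-20 + 25) - 1673/3) = sqrt(1/5 - 1673/3) = sqrt(-8362/15) = I*sqrt(125430)/15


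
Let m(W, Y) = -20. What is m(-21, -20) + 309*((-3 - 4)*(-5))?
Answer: 10795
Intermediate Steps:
m(-21, -20) + 309*((-3 - 4)*(-5)) = -20 + 309*((-3 - 4)*(-5)) = -20 + 309*(-7*(-5)) = -20 + 309*35 = -20 + 10815 = 10795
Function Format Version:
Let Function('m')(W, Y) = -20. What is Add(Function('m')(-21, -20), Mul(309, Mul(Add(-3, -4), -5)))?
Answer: 10795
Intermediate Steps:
Add(Function('m')(-21, -20), Mul(309, Mul(Add(-3, -4), -5))) = Add(-20, Mul(309, Mul(Add(-3, -4), -5))) = Add(-20, Mul(309, Mul(-7, -5))) = Add(-20, Mul(309, 35)) = Add(-20, 10815) = 10795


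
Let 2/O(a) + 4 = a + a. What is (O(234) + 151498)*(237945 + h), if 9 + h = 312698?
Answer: 9676714444229/116 ≈ 8.3420e+10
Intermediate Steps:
O(a) = 2/(-4 + 2*a) (O(a) = 2/(-4 + (a + a)) = 2/(-4 + 2*a))
h = 312689 (h = -9 + 312698 = 312689)
(O(234) + 151498)*(237945 + h) = (1/(-2 + 234) + 151498)*(237945 + 312689) = (1/232 + 151498)*550634 = (35147537/232)*550634 = 9676714444229/116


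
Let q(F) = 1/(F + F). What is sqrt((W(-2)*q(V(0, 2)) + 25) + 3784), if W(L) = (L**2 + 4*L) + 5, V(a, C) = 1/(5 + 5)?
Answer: sqrt(3814) ≈ 61.758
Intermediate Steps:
V(a, C) = 1/10
W(L) = 5 + L**2 + 4*L
q(F) = 1/(2*F)
sqrt((W(-2)*q(V(0, 2)) + 25) + 3784) = sqrt(((5 + (-2)**2 + 4*(-2))*(1/(2*(1/10))) + 25) + 3784) = sqrt(((5 + 4 - 8)*((1/2)*10) + 25) + 3784) = sqrt((1*5 + 25) + 3784) = sqrt((5 + 25) + 3784) = sqrt(30 + 3784) = sqrt(3814)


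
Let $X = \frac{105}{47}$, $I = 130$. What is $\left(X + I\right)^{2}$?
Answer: $\frac{38626225}{2209} \approx 17486.0$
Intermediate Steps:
$X = \frac{105}{47}$ ($X = 105 \cdot \frac{1}{47} = \frac{105}{47} \approx 2.234$)
$\left(X + I\right)^{2} = \left(\frac{105}{47} + 130\right)^{2} = \left(\frac{6215}{47}\right)^{2} = \frac{38626225}{2209}$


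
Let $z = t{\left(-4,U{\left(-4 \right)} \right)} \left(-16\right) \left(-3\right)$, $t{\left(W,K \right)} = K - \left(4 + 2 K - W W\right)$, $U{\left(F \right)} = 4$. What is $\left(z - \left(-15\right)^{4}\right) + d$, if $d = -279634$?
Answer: $-329875$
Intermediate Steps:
$t{\left(W,K \right)} = -4 + W^{2} - K$ ($t{\left(W,K \right)} = K - \left(4 - W^{2} + 2 K\right) = -4 + W^{2} - K$)
$z = 384$ ($z = \left(-4 + \left(-4\right)^{2} - 4\right) \left(-16\right) \left(-3\right) = \left(-4 + 16 - 4\right) \left(-16\right) \left(-3\right) = 8 \left(-16\right) \left(-3\right) = \left(-128\right) \left(-3\right) = 384$)
$\left(z - \left(-15\right)^{4}\right) + d = \left(384 - \left(-15\right)^{4}\right) - 279634 = \left(384 - 50625\right) - 279634 = -50241 - 279634 = -329875$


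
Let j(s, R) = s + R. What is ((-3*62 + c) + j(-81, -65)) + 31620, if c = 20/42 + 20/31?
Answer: 20369218/651 ≈ 31289.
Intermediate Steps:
c = 730/651 (c = 20*(1/42) + 20*(1/31) = 10/21 + 20/31 = 730/651 ≈ 1.1214)
j(s, R) = R + s
((-3*62 + c) + j(-81, -65)) + 31620 = ((-3*62 + 730/651) + (-65 - 81)) + 31620 = ((-186 + 730/651) - 146) + 31620 = (-120356/651 - 146) + 31620 = -215402/651 + 31620 = 20369218/651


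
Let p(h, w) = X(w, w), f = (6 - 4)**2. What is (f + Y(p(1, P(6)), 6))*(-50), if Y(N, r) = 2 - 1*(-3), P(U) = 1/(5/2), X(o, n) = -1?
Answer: -450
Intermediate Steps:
f = 4 (f = 2**2 = 4)
P(U) = 2/5 (P(U) = 1/(5*(1/2)) = 1/(5/2) = 2/5)
p(h, w) = -1
Y(N, r) = 5 (Y(N, r) = 2 + 3 = 5)
(f + Y(p(1, P(6)), 6))*(-50) = (4 + 5)*(-50) = 9*(-50) = -450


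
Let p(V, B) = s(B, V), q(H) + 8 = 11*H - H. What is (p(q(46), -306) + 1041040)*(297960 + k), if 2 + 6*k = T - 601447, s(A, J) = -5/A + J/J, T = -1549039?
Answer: -28887526521782/459 ≈ -6.2936e+10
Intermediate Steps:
q(H) = -8 + 10*H (q(H) = -8 + (11*H - H) = -8 + 10*H)
s(A, J) = 1 - 5/A (s(A, J) = -5/A + 1 = 1 - 5/A)
k = -1075244/3 (k = -⅓ + (-1549039 - 601447)/6 = -⅓ + (⅙)*(-2150486) = -⅓ - 1075243/3 = -1075244/3 ≈ -3.5841e+5)
p(V, B) = (-5 + B)/B
(p(q(46), -306) + 1041040)*(297960 + k) = ((-5 - 306)/(-306) + 1041040)*(297960 - 1075244/3) = (-1/306*(-311) + 1041040)*(-181364/3) = (311/306 + 1041040)*(-181364/3) = (318558551/306)*(-181364/3) = -28887526521782/459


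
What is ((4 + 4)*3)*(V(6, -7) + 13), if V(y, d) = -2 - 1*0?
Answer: 264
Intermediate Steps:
V(y, d) = -2 (V(y, d) = -2 + 0 = -2)
((4 + 4)*3)*(V(6, -7) + 13) = ((4 + 4)*3)*(-2 + 13) = (8*3)*11 = 24*11 = 264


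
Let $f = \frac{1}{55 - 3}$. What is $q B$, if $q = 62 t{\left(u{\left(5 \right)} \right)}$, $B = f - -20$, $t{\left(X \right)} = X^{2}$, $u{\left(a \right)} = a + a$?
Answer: $\frac{1613550}{13} \approx 1.2412 \cdot 10^{5}$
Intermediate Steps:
$f = \frac{1}{52} \approx 0.019231$
$u{\left(a \right)} = 2 a$
$B = \frac{1041}{52}$ ($B = \frac{1}{52} - -20 = \frac{1}{52} + 20 = \frac{1041}{52} \approx 20.019$)
$q = 6200$ ($q = 62 \left(2 \cdot 5\right)^{2} = 62 \cdot 10^{2} = 62 \cdot 100 = 6200$)
$q B = 6200 \cdot \frac{1041}{52} = \frac{1613550}{13}$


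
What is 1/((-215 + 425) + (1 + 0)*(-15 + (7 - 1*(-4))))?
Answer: 1/206 ≈ 0.0048544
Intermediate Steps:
1/((-215 + 425) + (1 + 0)*(-15 + (7 - 1*(-4)))) = 1/(210 + 1*(-15 + (7 + 4))) = 1/(210 + 1*(-15 + 11)) = 1/(210 + 1*(-4)) = 1/(210 - 4) = 1/206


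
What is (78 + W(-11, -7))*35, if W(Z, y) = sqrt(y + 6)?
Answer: 2730 + 35*I ≈ 2730.0 + 35.0*I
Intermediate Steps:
W(Z, y) = sqrt(6 + y)
(78 + W(-11, -7))*35 = (78 + sqrt(6 - 7))*35 = (78 + sqrt(-1))*35 = (78 + I)*35 = 2730 + 35*I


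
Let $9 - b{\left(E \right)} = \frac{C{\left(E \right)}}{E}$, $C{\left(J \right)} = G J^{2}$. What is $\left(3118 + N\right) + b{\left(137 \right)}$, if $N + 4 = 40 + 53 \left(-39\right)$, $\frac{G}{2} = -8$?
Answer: $3288$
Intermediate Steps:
$G = -16$ ($G = 2 \left(-8\right) = -16$)
$C{\left(J \right)} = - 16 J^{2}$
$N = -2031$ ($N = -4 + \left(40 + 53 \left(-39\right)\right) = -4 + \left(40 - 2067\right) = -4 - 2027 = -2031$)
$b{\left(E \right)} = 9 + 16 E$ ($b{\left(E \right)} = 9 - \frac{\left(-16\right) E^{2}}{E} = 9 - - 16 E = 9 + 16 E$)
$\left(3118 + N\right) + b{\left(137 \right)} = \left(3118 - 2031\right) + \left(9 + 16 \cdot 137\right) = 1087 + \left(9 + 2192\right) = 1087 + 2201 = 3288$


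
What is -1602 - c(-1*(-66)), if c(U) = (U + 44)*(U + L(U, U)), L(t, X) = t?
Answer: -16122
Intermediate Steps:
c(U) = 2*U*(44 + U) (c(U) = (U + 44)*(U + U) = (44 + U)*(2*U) = 2*U*(44 + U))
-1602 - c(-1*(-66)) = -1602 - 2*(-1*(-66))*(44 - 1*(-66)) = -1602 - 2*66*(44 + 66) = -1602 - 2*66*110 = -1602 - 1*14520 = -1602 - 14520 = -16122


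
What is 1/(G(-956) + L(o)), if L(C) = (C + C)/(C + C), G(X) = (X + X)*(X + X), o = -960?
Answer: 1/3655745 ≈ 2.7354e-7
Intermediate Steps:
G(X) = 4*X² (G(X) = (2*X)*(2*X) = 4*X²)
L(C) = 1 (L(C) = (2*C)/((2*C)) = (2*C)*(1/(2*C)) = 1)
1/(G(-956) + L(o)) = 1/(4*(-956)² + 1) = 1/(4*913936 + 1) = 1/(3655744 + 1) = 1/3655745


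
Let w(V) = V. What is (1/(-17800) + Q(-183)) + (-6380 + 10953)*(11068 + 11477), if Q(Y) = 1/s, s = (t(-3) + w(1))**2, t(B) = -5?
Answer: 3670298948223/35600 ≈ 1.0310e+8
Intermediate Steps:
s = 16 (s = (-5 + 1)**2 = (-4)**2 = 16)
Q(Y) = 1/16
(1/(-17800) + Q(-183)) + (-6380 + 10953)*(11068 + 11477) = (1/(-17800) + 1/16) + (-6380 + 10953)*(11068 + 11477) = (-1/17800 + 1/16) + 4573*22545 = 2223/35600 + 103098285 = 3670298948223/35600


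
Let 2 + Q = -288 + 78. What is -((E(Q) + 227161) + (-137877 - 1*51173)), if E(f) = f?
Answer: -37899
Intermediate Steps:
Q = -212 (Q = -2 + (-288 + 78) = -2 - 210 = -212)
-((E(Q) + 227161) + (-137877 - 1*51173)) = -((-212 + 227161) + (-137877 - 1*51173)) = -(226949 + (-137877 - 51173)) = -(226949 - 189050) = -1*37899 = -37899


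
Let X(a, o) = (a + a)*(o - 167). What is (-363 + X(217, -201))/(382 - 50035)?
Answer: 160075/49653 ≈ 3.2239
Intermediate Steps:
X(a, o) = 2*a*(-167 + o) (X(a, o) = (2*a)*(-167 + o) = 2*a*(-167 + o))
(-363 + X(217, -201))/(382 - 50035) = (-363 + 2*217*(-167 - 201))/(382 - 50035) = (-363 + 2*217*(-368))/(-49653) = (-363 - 159712)*(-1/49653) = -160075*(-1/49653) = 160075/49653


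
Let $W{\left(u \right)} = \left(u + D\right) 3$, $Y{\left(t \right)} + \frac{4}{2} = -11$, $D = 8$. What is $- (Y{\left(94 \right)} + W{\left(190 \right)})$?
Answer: $-581$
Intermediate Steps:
$Y{\left(t \right)} = -13$ ($Y{\left(t \right)} = -2 - 11 = -13$)
$W{\left(u \right)} = 24 + 3 u$ ($W{\left(u \right)} = \left(u + 8\right) 3 = \left(8 + u\right) 3 = 24 + 3 u$)
$- (Y{\left(94 \right)} + W{\left(190 \right)}) = - (-13 + \left(24 + 3 \cdot 190\right)) = - (-13 + \left(24 + 570\right)) = - (-13 + 594) = \left(-1\right) 581 = -581$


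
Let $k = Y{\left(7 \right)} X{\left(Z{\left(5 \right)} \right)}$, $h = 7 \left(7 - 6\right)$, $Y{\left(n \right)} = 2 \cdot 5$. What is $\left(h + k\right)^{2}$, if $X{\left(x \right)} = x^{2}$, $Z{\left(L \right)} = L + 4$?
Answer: $667489$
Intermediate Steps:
$Y{\left(n \right)} = 10$
$h = 7$ ($h = 7 \cdot 1 = 7$)
$Z{\left(L \right)} = 4 + L$
$k = 810$ ($k = 10 \left(4 + 5\right)^{2} = 10 \cdot 9^{2} = 10 \cdot 81 = 810$)
$\left(h + k\right)^{2} = \left(7 + 810\right)^{2} = 817^{2} = 667489$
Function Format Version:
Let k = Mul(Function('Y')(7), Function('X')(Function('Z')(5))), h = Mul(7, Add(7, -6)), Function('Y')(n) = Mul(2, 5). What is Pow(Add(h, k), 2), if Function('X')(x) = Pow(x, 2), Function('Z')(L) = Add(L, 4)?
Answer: 667489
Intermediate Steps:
Function('Y')(n) = 10
h = 7 (h = Mul(7, 1) = 7)
Function('Z')(L) = Add(4, L)
k = 810 (k = Mul(10, Pow(Add(4, 5), 2)) = Mul(10, Pow(9, 2)) = Mul(10, 81) = 810)
Pow(Add(h, k), 2) = Pow(Add(7, 810), 2) = Pow(817, 2) = 667489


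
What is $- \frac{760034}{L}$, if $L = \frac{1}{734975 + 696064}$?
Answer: $-1087638295326$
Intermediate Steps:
$L = \frac{1}{1431039} \approx 6.9879 \cdot 10^{-7}$
$- \frac{760034}{L} = - 760034 \frac{1}{\frac{1}{1431039}} = \left(-760034\right) 1431039 = -1087638295326$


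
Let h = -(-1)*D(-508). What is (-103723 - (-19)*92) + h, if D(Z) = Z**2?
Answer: 156089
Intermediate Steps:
h = 258064 (h = -(-1)*(-508)**2 = -(-1)*258064 = -1*(-258064) = 258064)
(-103723 - (-19)*92) + h = (-103723 - (-19)*92) + 258064 = (-103723 - 1*(-1748)) + 258064 = (-103723 + 1748) + 258064 = -101975 + 258064 = 156089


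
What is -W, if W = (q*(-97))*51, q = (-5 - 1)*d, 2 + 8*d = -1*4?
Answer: 44523/2 ≈ 22262.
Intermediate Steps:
d = -¾ (d = -¼ + (-1*4)/8 = -¼ + (⅛)*(-4) = -¼ - ½ = -¾ ≈ -0.75000)
q = 9/2 (q = (-5 - 1)*(-¾) = -6*(-¾) = 9/2 ≈ 4.5000)
W = -44523/2 (W = ((9/2)*(-97))*51 = -873/2*51 = -44523/2 ≈ -22262.)
-W = -1*(-44523/2) = 44523/2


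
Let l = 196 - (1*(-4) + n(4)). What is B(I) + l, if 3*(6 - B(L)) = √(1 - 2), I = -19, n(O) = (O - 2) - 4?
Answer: 208 - I/3 ≈ 208.0 - 0.33333*I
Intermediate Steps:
n(O) = -6 + O (n(O) = (-2 + O) - 4 = -6 + O)
B(L) = 6 - I/3 (B(L) = 6 - √(1 - 2)/3 = 6 - I/3)
l = 202 (l = 196 - (1*(-4) + (-6 + 4)) = 196 - (-4 - 2) = 196 - 1*(-6) = 196 + 6 = 202)
B(I) + l = (6 - I/3) + 202 = 208 - I/3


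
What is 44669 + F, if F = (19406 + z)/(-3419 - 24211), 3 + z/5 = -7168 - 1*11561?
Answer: 617139362/13815 ≈ 44672.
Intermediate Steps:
z = -93660 (z = -15 + 5*(-7168 - 1*11561) = -15 + 5*(-7168 - 11561) = -15 + 5*(-18729) = -15 - 93645 = -93660)
F = 37127/13815 (F = (19406 - 93660)/(-3419 - 24211) = -74254/(-27630) = -74254*(-1/27630) = 37127/13815 ≈ 2.6874)
44669 + F = 44669 + 37127/13815 = 617139362/13815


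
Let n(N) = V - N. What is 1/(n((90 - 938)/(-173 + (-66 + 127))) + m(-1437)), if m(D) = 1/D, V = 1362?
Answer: 10059/13624190 ≈ 0.00073832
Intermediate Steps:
n(N) = 1362 - N
1/(n((90 - 938)/(-173 + (-66 + 127))) + m(-1437)) = 1/((1362 - (90 - 938)/(-173 + (-66 + 127))) + 1/(-1437)) = 1/((1362 - (-848)/(-173 + 61)) - 1/1437) = 1/((1362 - (-848)/(-112)) - 1/1437) = 1/((1362 - (-848)*(-1)/112) - 1/1437) = 1/((1362 - 1*53/7) - 1/1437) = 1/((1362 - 53/7) - 1/1437) = 1/(9481/7 - 1/1437) = 1/(13624190/10059) = 10059/13624190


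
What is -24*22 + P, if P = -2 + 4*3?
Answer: -518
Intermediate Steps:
P = 10 (P = -2 + 12 = 10)
-24*22 + P = -24*22 + 10 = -528 + 10 = -518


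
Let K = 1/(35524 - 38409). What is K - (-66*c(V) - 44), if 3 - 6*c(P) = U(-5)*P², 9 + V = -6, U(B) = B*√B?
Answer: 222144/2885 + 12375*I*√5 ≈ 77.0 + 27671.0*I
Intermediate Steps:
U(B) = B^(3/2)
V = -15 (V = -9 - 6 = -15)
K = -1/2885 (K = 1/(-2885) = -1/2885 ≈ -0.00034662)
c(P) = ½ + 5*I*√5*P²/6 (c(P) = ½ - (-5)^(3/2)*P²/6 = ½ - (-5*I*√5)*P²/6 = ½ - (-5)*I*√5*P²/6 = ½ + 5*I*√5*P²/6)
K - (-66*c(V) - 44) = -1/2885 - (-66*(½ + (⅚)*I*√5*(-15)²) - 44) = -1/2885 - (-66*(½ + (⅚)*I*√5*225) - 44) = -1/2885 - (-66*(½ + 375*I*√5/2) - 44) = -1/2885 - ((-33 - 12375*I*√5) - 44) = -1/2885 - (-77 - 12375*I*√5) = -1/2885 + (77 + 12375*I*√5) = 222144/2885 + 12375*I*√5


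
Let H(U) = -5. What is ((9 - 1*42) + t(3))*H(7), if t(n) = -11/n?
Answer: 550/3 ≈ 183.33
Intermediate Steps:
((9 - 1*42) + t(3))*H(7) = ((9 - 1*42) - 11/3)*(-5) = ((9 - 42) - 11*1/3)*(-5) = (-33 - 11/3)*(-5) = -110/3*(-5) = 550/3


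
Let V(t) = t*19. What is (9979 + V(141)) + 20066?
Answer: 32724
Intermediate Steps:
V(t) = 19*t
(9979 + V(141)) + 20066 = (9979 + 19*141) + 20066 = (9979 + 2679) + 20066 = 12658 + 20066 = 32724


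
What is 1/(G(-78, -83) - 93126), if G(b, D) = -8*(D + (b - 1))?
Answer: -1/91830 ≈ -1.0890e-5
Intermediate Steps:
G(b, D) = 8 - 8*D - 8*b (G(b, D) = -8*(D + (-1 + b)) = -8*(-1 + D + b) = 8 - 8*D - 8*b)
1/(G(-78, -83) - 93126) = 1/((8 - 8*(-83) - 8*(-78)) - 93126) = 1/((8 + 664 + 624) - 93126) = 1/(1296 - 93126) = 1/(-91830) = -1/91830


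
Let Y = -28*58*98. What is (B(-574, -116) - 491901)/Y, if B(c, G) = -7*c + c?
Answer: 488457/159152 ≈ 3.0691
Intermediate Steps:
B(c, G) = -6*c
Y = -159152 (Y = -1624*98 = -159152)
(B(-574, -116) - 491901)/Y = (-6*(-574) - 491901)/(-159152) = (3444 - 491901)*(-1/159152) = -488457*(-1/159152) = 488457/159152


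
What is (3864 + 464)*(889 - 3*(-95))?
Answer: 5081072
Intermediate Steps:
(3864 + 464)*(889 - 3*(-95)) = 4328*(889 + 285) = 4328*1174 = 5081072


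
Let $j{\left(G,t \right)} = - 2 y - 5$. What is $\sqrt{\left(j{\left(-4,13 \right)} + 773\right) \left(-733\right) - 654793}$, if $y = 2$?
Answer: $i \sqrt{1214805} \approx 1102.2 i$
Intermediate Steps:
$j{\left(G,t \right)} = -9$ ($j{\left(G,t \right)} = \left(-2\right) 2 - 5 = -4 - 5 = -9$)
$\sqrt{\left(j{\left(-4,13 \right)} + 773\right) \left(-733\right) - 654793} = \sqrt{\left(-9 + 773\right) \left(-733\right) - 654793} = \sqrt{764 \left(-733\right) - 654793} = \sqrt{-560012 - 654793} = \sqrt{-1214805} = i \sqrt{1214805}$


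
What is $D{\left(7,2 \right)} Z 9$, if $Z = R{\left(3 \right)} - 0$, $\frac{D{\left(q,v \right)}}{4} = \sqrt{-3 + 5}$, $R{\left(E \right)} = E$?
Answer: $108 \sqrt{2} \approx 152.74$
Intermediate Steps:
$D{\left(q,v \right)} = 4 \sqrt{2}$ ($D{\left(q,v \right)} = 4 \sqrt{-3 + 5} = 4 \sqrt{2}$)
$Z = 3$ ($Z = 3 - 0 = 3 + 0 = 3$)
$D{\left(7,2 \right)} Z 9 = 4 \sqrt{2} \cdot 3 \cdot 9 = 12 \sqrt{2} \cdot 9 = 108 \sqrt{2}$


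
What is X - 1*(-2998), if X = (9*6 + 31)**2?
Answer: 10223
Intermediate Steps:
X = 7225 (X = (54 + 31)**2 = 85**2 = 7225)
X - 1*(-2998) = 7225 - 1*(-2998) = 7225 + 2998 = 10223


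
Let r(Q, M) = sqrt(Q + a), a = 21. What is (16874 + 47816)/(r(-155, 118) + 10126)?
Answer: 65505094/10253601 - 6469*I*sqrt(134)/10253601 ≈ 6.3885 - 0.0073032*I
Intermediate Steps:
r(Q, M) = sqrt(21 + Q) (r(Q, M) = sqrt(Q + 21) = sqrt(21 + Q))
(16874 + 47816)/(r(-155, 118) + 10126) = (16874 + 47816)/(sqrt(21 - 155) + 10126) = 64690/(sqrt(-134) + 10126) = 64690/(I*sqrt(134) + 10126) = 64690/(10126 + I*sqrt(134))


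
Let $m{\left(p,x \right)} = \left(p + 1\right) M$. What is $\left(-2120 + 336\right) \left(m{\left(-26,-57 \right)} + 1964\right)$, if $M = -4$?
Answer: $-3682176$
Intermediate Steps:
$m{\left(p,x \right)} = -4 - 4 p$ ($m{\left(p,x \right)} = \left(p + 1\right) \left(-4\right) = \left(1 + p\right) \left(-4\right) = -4 - 4 p$)
$\left(-2120 + 336\right) \left(m{\left(-26,-57 \right)} + 1964\right) = \left(-2120 + 336\right) \left(\left(-4 - -104\right) + 1964\right) = - 1784 \left(\left(-4 + 104\right) + 1964\right) = - 1784 \left(100 + 1964\right) = \left(-1784\right) 2064 = -3682176$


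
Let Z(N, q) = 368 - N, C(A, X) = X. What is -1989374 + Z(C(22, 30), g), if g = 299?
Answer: -1989036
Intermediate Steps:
-1989374 + Z(C(22, 30), g) = -1989374 + (368 - 1*30) = -1989374 + (368 - 30) = -1989374 + 338 = -1989036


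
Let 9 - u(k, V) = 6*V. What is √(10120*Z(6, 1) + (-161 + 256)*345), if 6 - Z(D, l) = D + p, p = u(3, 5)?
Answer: 3*√27255 ≈ 495.27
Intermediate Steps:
u(k, V) = 9 - 6*V
p = -21 (p = 9 - 6*5 = 9 - 30 = -21)
Z(D, l) = 27 - D (Z(D, l) = 6 - (D - 21) = 6 - (-21 + D) = 6 + (21 - D) = 27 - D)
√(10120*Z(6, 1) + (-161 + 256)*345) = √(10120*(27 - 1*6) + (-161 + 256)*345) = √(10120*(27 - 6) + 95*345) = √(10120*21 + 32775) = √(212520 + 32775) = √245295 = 3*√27255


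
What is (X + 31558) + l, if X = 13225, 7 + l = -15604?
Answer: 29172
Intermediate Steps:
l = -15611 (l = -7 - 15604 = -15611)
(X + 31558) + l = (13225 + 31558) - 15611 = 44783 - 15611 = 29172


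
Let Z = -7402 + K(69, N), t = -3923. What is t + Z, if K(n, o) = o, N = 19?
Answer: -11306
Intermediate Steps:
Z = -7383 (Z = -7402 + 19 = -7383)
t + Z = -3923 - 7383 = -11306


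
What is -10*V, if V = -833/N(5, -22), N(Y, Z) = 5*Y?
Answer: 1666/5 ≈ 333.20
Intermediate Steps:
V = -833/25 (V = -833/(5*5) = -833/25 ≈ -33.320)
-10*V = -10*(-833/25) = 1666/5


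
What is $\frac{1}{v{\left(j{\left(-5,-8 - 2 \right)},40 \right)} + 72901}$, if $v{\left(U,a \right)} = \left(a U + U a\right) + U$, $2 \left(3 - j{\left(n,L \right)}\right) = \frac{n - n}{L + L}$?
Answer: $\frac{1}{73144} \approx 1.3672 \cdot 10^{-5}$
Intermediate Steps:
$j{\left(n,L \right)} = 3$ ($j{\left(n,L \right)} = 3 - \frac{\left(n - n\right) \frac{1}{L + L}}{2} = 3 - \frac{0 \frac{1}{2 L}}{2} = 3 - 0 = 3 + 0 = 3$)
$v{\left(U,a \right)} = U + 2 U a$ ($v{\left(U,a \right)} = \left(U a + U a\right) + U = 2 U a + U = U + 2 U a$)
$\frac{1}{v{\left(j{\left(-5,-8 - 2 \right)},40 \right)} + 72901} = \frac{1}{3 \left(1 + 2 \cdot 40\right) + 72901} = \frac{1}{3 \left(1 + 80\right) + 72901} = \frac{1}{3 \cdot 81 + 72901} = \frac{1}{243 + 72901} = \frac{1}{73144}$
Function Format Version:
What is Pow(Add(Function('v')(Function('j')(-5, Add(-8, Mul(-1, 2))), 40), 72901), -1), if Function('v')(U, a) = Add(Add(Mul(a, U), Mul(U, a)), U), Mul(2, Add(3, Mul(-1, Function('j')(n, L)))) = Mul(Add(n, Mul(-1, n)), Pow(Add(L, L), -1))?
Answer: Rational(1, 73144) ≈ 1.3672e-5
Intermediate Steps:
Function('j')(n, L) = 3 (Function('j')(n, L) = Add(3, Mul(Rational(-1, 2), Mul(Add(n, Mul(-1, n)), Pow(Add(L, L), -1)))) = Add(3, Mul(Rational(-1, 2), Mul(0, Pow(Mul(2, L), -1)))) = Add(3, Mul(Rational(-1, 2), Mul(0, Mul(Rational(1, 2), Pow(L, -1))))) = Add(3, Mul(Rational(-1, 2), 0)) = Add(3, 0) = 3)
Function('v')(U, a) = Add(U, Mul(2, U, a)) (Function('v')(U, a) = Add(Add(Mul(U, a), Mul(U, a)), U) = Add(Mul(2, U, a), U) = Add(U, Mul(2, U, a)))
Pow(Add(Function('v')(Function('j')(-5, Add(-8, Mul(-1, 2))), 40), 72901), -1) = Pow(Add(Mul(3, Add(1, Mul(2, 40))), 72901), -1) = Pow(Add(Mul(3, Add(1, 80)), 72901), -1) = Pow(Add(Mul(3, 81), 72901), -1) = Pow(Add(243, 72901), -1) = Pow(73144, -1) = Rational(1, 73144)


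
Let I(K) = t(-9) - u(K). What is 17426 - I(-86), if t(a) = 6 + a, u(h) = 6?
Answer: 17435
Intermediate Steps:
I(K) = -9 (I(K) = (6 - 9) - 1*6 = -3 - 6 = -9)
17426 - I(-86) = 17426 - 1*(-9) = 17426 + 9 = 17435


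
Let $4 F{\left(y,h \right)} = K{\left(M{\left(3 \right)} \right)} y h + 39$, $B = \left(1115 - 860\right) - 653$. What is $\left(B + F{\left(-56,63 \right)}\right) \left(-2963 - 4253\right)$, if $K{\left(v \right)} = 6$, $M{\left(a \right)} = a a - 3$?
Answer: $40988684$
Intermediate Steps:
$M{\left(a \right)} = -3 + a^{2}$ ($M{\left(a \right)} = a^{2} - 3 = -3 + a^{2}$)
$B = -398$ ($B = 255 - 653 = -398$)
$F{\left(y,h \right)} = \frac{39}{4} + \frac{3 h y}{2}$ ($F{\left(y,h \right)} = \frac{6 y h + 39}{4} = \frac{6 h y + 39}{4} = \frac{39 + 6 h y}{4} = \frac{39}{4} + \frac{3 h y}{2}$)
$\left(B + F{\left(-56,63 \right)}\right) \left(-2963 - 4253\right) = \left(-398 + \left(\frac{39}{4} + \frac{3}{2} \cdot 63 \left(-56\right)\right)\right) \left(-2963 - 4253\right) = \left(-398 + \left(\frac{39}{4} - 5292\right)\right) \left(-7216\right) = \left(-398 - \frac{21129}{4}\right) \left(-7216\right) = \left(- \frac{22721}{4}\right) \left(-7216\right) = 40988684$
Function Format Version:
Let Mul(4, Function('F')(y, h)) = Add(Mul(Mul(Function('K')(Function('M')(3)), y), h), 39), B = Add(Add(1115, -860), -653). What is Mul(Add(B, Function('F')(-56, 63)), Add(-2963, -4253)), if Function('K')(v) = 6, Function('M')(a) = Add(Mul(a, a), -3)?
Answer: 40988684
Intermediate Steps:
Function('M')(a) = Add(-3, Pow(a, 2)) (Function('M')(a) = Add(Pow(a, 2), -3) = Add(-3, Pow(a, 2)))
B = -398 (B = Add(255, -653) = -398)
Function('F')(y, h) = Add(Rational(39, 4), Mul(Rational(3, 2), h, y)) (Function('F')(y, h) = Mul(Rational(1, 4), Add(Mul(Mul(6, y), h), 39)) = Mul(Rational(1, 4), Add(Mul(6, h, y), 39)) = Mul(Rational(1, 4), Add(39, Mul(6, h, y))) = Add(Rational(39, 4), Mul(Rational(3, 2), h, y)))
Mul(Add(B, Function('F')(-56, 63)), Add(-2963, -4253)) = Mul(Add(-398, Add(Rational(39, 4), Mul(Rational(3, 2), 63, -56))), Add(-2963, -4253)) = Mul(Add(-398, Add(Rational(39, 4), -5292)), -7216) = Mul(Add(-398, Rational(-21129, 4)), -7216) = Mul(Rational(-22721, 4), -7216) = 40988684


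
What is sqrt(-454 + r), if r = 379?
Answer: 5*I*sqrt(3) ≈ 8.6602*I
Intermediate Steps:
sqrt(-454 + r) = sqrt(-454 + 379) = sqrt(-75) = 5*I*sqrt(3)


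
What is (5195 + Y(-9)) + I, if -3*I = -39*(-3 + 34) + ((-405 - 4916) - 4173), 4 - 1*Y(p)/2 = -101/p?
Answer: 78734/9 ≈ 8748.2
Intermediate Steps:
Y(p) = 8 + 202/p (Y(p) = 8 - (-202)/p = 8 + 202/p)
I = 10703/3 (I = -(-39*(-3 + 34) + ((-405 - 4916) - 4173))/3 = -(-39*31 + (-5321 - 4173))/3 = -(-1209 - 9494)/3 = -⅓*(-10703) = 10703/3 ≈ 3567.7)
(5195 + Y(-9)) + I = (5195 + (8 + 202/(-9))) + 10703/3 = (5195 + (8 + 202*(-⅑))) + 10703/3 = (5195 + (8 - 202/9)) + 10703/3 = (5195 - 130/9) + 10703/3 = 46625/9 + 10703/3 = 78734/9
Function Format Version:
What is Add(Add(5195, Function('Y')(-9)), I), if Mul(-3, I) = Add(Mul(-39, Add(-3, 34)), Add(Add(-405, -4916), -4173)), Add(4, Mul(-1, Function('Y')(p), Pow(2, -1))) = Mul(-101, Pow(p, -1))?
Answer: Rational(78734, 9) ≈ 8748.2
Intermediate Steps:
Function('Y')(p) = Add(8, Mul(202, Pow(p, -1))) (Function('Y')(p) = Add(8, Mul(-2, Mul(-101, Pow(p, -1)))) = Add(8, Mul(202, Pow(p, -1))))
I = Rational(10703, 3) (I = Mul(Rational(-1, 3), Add(Mul(-39, Add(-3, 34)), Add(Add(-405, -4916), -4173))) = Mul(Rational(-1, 3), Add(Mul(-39, 31), Add(-5321, -4173))) = Mul(Rational(-1, 3), Add(-1209, -9494)) = Mul(Rational(-1, 3), -10703) = Rational(10703, 3) ≈ 3567.7)
Add(Add(5195, Function('Y')(-9)), I) = Add(Add(5195, Add(8, Mul(202, Pow(-9, -1)))), Rational(10703, 3)) = Add(Add(5195, Add(8, Mul(202, Rational(-1, 9)))), Rational(10703, 3)) = Add(Add(5195, Add(8, Rational(-202, 9))), Rational(10703, 3)) = Add(Add(5195, Rational(-130, 9)), Rational(10703, 3)) = Add(Rational(46625, 9), Rational(10703, 3)) = Rational(78734, 9)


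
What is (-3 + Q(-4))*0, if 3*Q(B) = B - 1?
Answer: 0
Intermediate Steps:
Q(B) = -⅓ + B/3 (Q(B) = (B - 1)/3 = (-1 + B)/3 = -⅓ + B/3)
(-3 + Q(-4))*0 = (-3 + (-⅓ + (⅓)*(-4)))*0 = (-3 + (-⅓ - 4/3))*0 = (-3 - 5/3)*0 = -14/3*0 = 0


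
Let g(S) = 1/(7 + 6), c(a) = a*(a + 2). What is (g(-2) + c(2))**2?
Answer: 11025/169 ≈ 65.237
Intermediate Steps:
c(a) = a*(2 + a)
g(S) = 1/13
(g(-2) + c(2))**2 = (1/13 + 2*(2 + 2))**2 = (1/13 + 2*4)**2 = (1/13 + 8)**2 = (105/13)**2 = 11025/169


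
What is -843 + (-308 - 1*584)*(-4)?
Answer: 2725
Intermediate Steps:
-843 + (-308 - 1*584)*(-4) = -843 + (-308 - 584)*(-4) = -843 - 892*(-4) = -843 + 3568 = 2725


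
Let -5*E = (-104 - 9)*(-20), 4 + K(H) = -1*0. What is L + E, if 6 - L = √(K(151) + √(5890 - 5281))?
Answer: -446 - √(-4 + √609) ≈ -450.55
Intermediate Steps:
K(H) = -4 (K(H) = -4 - 1*0 = -4 + 0 = -4)
E = -452 (E = -(-104 - 9)*(-20)/5 = -(-113)*(-20)/5 = -⅕*2260 = -452)
L = 6 - √(-4 + √609) (L = 6 - √(-4 + √(5890 - 5281)) = 6 - √(-4 + √609) ≈ 1.4527)
L + E = (6 - √(-4 + √609)) - 452 = -446 - √(-4 + √609)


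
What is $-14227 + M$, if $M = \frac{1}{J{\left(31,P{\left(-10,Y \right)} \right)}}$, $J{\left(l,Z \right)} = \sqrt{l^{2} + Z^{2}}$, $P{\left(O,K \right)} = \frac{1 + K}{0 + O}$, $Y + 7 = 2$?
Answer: $-14227 + \frac{5 \sqrt{24029}}{24029} \approx -14227.0$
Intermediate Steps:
$Y = -5$ ($Y = -7 + 2 = -5$)
$P{\left(O,K \right)} = \frac{1 + K}{O}$
$J{\left(l,Z \right)} = \sqrt{Z^{2} + l^{2}}$
$M = \frac{5 \sqrt{24029}}{24029}$ ($M = \frac{1}{\sqrt{\left(\frac{1 - 5}{-10}\right)^{2} + 31^{2}}} = \frac{1}{\sqrt{\left(\left(- \frac{1}{10}\right) \left(-4\right)\right)^{2} + 961}} = \frac{1}{\sqrt{\left(\frac{2}{5}\right)^{2} + 961}} = \frac{1}{\sqrt{\frac{4}{25} + 961}} = \frac{1}{\sqrt{\frac{24029}{25}}} = \frac{1}{\frac{1}{5} \sqrt{24029}} = \frac{5 \sqrt{24029}}{24029} \approx 0.032255$)
$-14227 + M = -14227 + \frac{5 \sqrt{24029}}{24029}$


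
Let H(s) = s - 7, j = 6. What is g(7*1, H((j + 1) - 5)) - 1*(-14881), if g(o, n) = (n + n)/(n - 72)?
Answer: 1145847/77 ≈ 14881.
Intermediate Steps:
H(s) = -7 + s
g(o, n) = 2*n/(-72 + n) (g(o, n) = (2*n)/(-72 + n) = 2*n/(-72 + n))
g(7*1, H((j + 1) - 5)) - 1*(-14881) = 2*(-7 + ((6 + 1) - 5))/(-72 + (-7 + ((6 + 1) - 5))) - 1*(-14881) = 2*(-7 + (7 - 5))/(-72 + (-7 + (7 - 5))) + 14881 = 2*(-7 + 2)/(-72 + (-7 + 2)) + 14881 = 2*(-5)/(-72 - 5) + 14881 = 2*(-5)/(-77) + 14881 = 2*(-5)*(-1/77) + 14881 = 10/77 + 14881 = 1145847/77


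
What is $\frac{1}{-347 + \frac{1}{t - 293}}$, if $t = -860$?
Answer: $- \frac{1153}{400092} \approx -0.0028818$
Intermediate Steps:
$\frac{1}{-347 + \frac{1}{t - 293}} = \frac{1}{-347 + \frac{1}{-860 - 293}} = \frac{1}{-347 + \frac{1}{-1153}} = \frac{1}{-347 - \frac{1}{1153}} = \frac{1}{- \frac{400092}{1153}} = - \frac{1153}{400092}$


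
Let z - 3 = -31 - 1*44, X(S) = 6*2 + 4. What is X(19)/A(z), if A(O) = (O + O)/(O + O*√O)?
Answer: 8 + 48*I*√2 ≈ 8.0 + 67.882*I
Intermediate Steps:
X(S) = 16 (X(S) = 12 + 4 = 16)
z = -72 (z = 3 + (-31 - 1*44) = 3 + (-31 - 44) = 3 - 75 = -72)
A(O) = 2*O/(O + O^(3/2)) (A(O) = (2*O)/(O + O^(3/2)) = 2*O/(O + O^(3/2)))
X(19)/A(z) = 16/((2*(-72)/(-72 + (-72)^(3/2)))) = 16/((2*(-72)/(-72 - 432*I*√2))) = 16/((-144/(-72 - 432*I*√2))) = 16*(½ + 3*I*√2) = 8 + 48*I*√2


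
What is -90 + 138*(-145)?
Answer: -20100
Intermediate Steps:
-90 + 138*(-145) = -90 - 20010 = -20100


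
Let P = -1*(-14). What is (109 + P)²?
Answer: 15129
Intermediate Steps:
P = 14
(109 + P)² = (109 + 14)² = 123² = 15129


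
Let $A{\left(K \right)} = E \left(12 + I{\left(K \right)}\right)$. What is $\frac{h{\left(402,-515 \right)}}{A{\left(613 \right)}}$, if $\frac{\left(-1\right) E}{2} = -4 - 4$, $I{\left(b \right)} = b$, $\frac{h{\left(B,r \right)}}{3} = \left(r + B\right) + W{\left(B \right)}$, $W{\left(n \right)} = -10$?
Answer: $- \frac{369}{10000} \approx -0.0369$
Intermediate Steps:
$h{\left(B,r \right)} = -30 + 3 B + 3 r$ ($h{\left(B,r \right)} = 3 \left(\left(r + B\right) - 10\right) = 3 \left(\left(B + r\right) - 10\right) = 3 \left(-10 + B + r\right) = -30 + 3 B + 3 r$)
$E = 16$ ($E = - 2 \left(-4 - 4\right) = \left(-2\right) \left(-8\right) = 16$)
$A{\left(K \right)} = 192 + 16 K$ ($A{\left(K \right)} = 16 \left(12 + K\right) = 192 + 16 K$)
$\frac{h{\left(402,-515 \right)}}{A{\left(613 \right)}} = \frac{-30 + 3 \cdot 402 + 3 \left(-515\right)}{192 + 16 \cdot 613} = \frac{-30 + 1206 - 1545}{192 + 9808} = - \frac{369}{10000}$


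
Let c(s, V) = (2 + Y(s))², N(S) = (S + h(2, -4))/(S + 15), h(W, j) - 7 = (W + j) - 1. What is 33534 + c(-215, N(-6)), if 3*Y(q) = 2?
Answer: 301870/9 ≈ 33541.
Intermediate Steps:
h(W, j) = 6 + W + j (h(W, j) = 7 + ((W + j) - 1) = 7 + (-1 + W + j) = 6 + W + j)
N(S) = (4 + S)/(15 + S) (N(S) = (S + (6 + 2 - 4))/(S + 15) = (S + 4)/(15 + S) = (4 + S)/(15 + S))
Y(q) = ⅔ (Y(q) = (⅓)*2 = ⅔)
c(s, V) = 64/9 (c(s, V) = (2 + ⅔)² = (8/3)² = 64/9)
33534 + c(-215, N(-6)) = 33534 + 64/9 = 301870/9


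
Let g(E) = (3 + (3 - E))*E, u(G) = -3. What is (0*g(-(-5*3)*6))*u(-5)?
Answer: 0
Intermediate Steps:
g(E) = E*(6 - E) (g(E) = (6 - E)*E = E*(6 - E))
(0*g(-(-5*3)*6))*u(-5) = (0*((-(-5*3)*6)*(6 - (-1)*-5*3*6)))*(-3) = (0*((-(-15)*6)*(6 - (-1)*(-15*6))))*(-3) = (0*((-1*(-90))*(6 - (-1)*(-90))))*(-3) = (0*(90*(6 - 1*90)))*(-3) = (0*(90*(6 - 90)))*(-3) = (0*(90*(-84)))*(-3) = (0*(-7560))*(-3) = 0*(-3) = 0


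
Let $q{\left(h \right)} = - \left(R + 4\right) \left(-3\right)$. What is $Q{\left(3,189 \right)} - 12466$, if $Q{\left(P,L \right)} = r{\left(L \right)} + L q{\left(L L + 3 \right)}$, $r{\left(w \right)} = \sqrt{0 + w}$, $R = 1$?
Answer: $-9631 + 3 \sqrt{21} \approx -9617.3$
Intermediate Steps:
$q{\left(h \right)} = 15$ ($q{\left(h \right)} = - \left(1 + 4\right) \left(-3\right) = - 5 \left(-3\right) = \left(-1\right) \left(-15\right) = 15$)
$r{\left(w \right)} = \sqrt{w}$
$Q{\left(P,L \right)} = \sqrt{L} + 15 L$ ($Q{\left(P,L \right)} = \sqrt{L} + L 15 = \sqrt{L} + 15 L$)
$Q{\left(3,189 \right)} - 12466 = \left(\sqrt{189} + 15 \cdot 189\right) - 12466 = \left(3 \sqrt{21} + 2835\right) - 12466 = \left(2835 + 3 \sqrt{21}\right) - 12466 = -9631 + 3 \sqrt{21}$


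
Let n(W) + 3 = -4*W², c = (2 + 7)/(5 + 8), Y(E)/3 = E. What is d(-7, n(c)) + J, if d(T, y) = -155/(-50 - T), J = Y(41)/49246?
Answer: 7638419/2117578 ≈ 3.6071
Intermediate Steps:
Y(E) = 3*E
c = 9/13 ≈ 0.69231
J = 123/49246 (J = (3*41)/49246 = 123*(1/49246) = 123/49246 ≈ 0.0024977)
n(W) = -3 - 4*W²
d(-7, n(c)) + J = 155/(50 - 7) + 123/49246 = 155/43 + 123/49246 = 7638419/2117578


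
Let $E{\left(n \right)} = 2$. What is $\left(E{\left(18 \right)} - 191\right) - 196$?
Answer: $-385$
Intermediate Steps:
$\left(E{\left(18 \right)} - 191\right) - 196 = \left(2 - 191\right) - 196 = -189 - 196 = -385$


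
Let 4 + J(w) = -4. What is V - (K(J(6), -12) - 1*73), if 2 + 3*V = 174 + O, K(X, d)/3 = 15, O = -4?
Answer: 84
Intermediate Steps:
J(w) = -8 (J(w) = -4 - 4 = -8)
K(X, d) = 45 (K(X, d) = 3*15 = 45)
V = 56 (V = -⅔ + (174 - 4)/3 = -⅔ + (⅓)*170 = -⅔ + 170/3 = 56)
V - (K(J(6), -12) - 1*73) = 56 - (45 - 1*73) = 56 - (45 - 73) = 56 - 1*(-28) = 56 + 28 = 84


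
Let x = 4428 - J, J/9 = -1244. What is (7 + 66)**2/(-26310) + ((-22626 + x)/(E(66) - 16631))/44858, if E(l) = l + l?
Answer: -1971936691049/9736175228010 ≈ -0.20254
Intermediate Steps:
J = -11196 (J = 9*(-1244) = -11196)
E(l) = 2*l
x = 15624 (x = 4428 - 1*(-11196) = 4428 + 11196 = 15624)
(7 + 66)**2/(-26310) + ((-22626 + x)/(E(66) - 16631))/44858 = (7 + 66)**2/(-26310) + ((-22626 + 15624)/(2*66 - 16631))/44858 = 73**2*(-1/26310) - 7002/(132 - 16631)*(1/44858) = 5329*(-1/26310) - 7002/(-16499)*(1/44858) = -5329/26310 - 7002*(-1/16499)*(1/44858) = -5329/26310 + (7002/16499)*(1/44858) = -5329/26310 + 3501/370056071 = -1971936691049/9736175228010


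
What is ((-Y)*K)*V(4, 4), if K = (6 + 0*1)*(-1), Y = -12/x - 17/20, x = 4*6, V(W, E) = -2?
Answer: 81/5 ≈ 16.200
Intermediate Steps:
x = 24
Y = -27/20 (Y = -12/24 - 17/20 = -12*1/24 - 17*1/20 = -1/2 - 17/20 = -27/20 ≈ -1.3500)
K = -6 (K = (6 + 0)*(-1) = 6*(-1) = -6)
((-Y)*K)*V(4, 4) = (-1*(-27/20)*(-6))*(-2) = ((27/20)*(-6))*(-2) = -81/10*(-2) = 81/5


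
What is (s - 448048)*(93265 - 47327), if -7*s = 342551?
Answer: -159813111006/7 ≈ -2.2830e+10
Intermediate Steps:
s = -342551/7 (s = -1/7*342551 = -342551/7 ≈ -48936.)
(s - 448048)*(93265 - 47327) = (-342551/7 - 448048)*(93265 - 47327) = -3478887/7*45938 = -159813111006/7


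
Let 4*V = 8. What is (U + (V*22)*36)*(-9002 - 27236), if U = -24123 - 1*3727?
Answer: 951827308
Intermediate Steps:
V = 2 (V = (1/4)*8 = 2)
U = -27850 (U = -24123 - 3727 = -27850)
(U + (V*22)*36)*(-9002 - 27236) = (-27850 + (2*22)*36)*(-9002 - 27236) = (-27850 + 44*36)*(-36238) = (-27850 + 1584)*(-36238) = -26266*(-36238) = 951827308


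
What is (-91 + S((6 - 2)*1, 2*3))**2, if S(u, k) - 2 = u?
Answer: 7225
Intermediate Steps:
S(u, k) = 2 + u
(-91 + S((6 - 2)*1, 2*3))**2 = (-91 + (2 + (6 - 2)*1))**2 = (-91 + (2 + 4*1))**2 = (-91 + (2 + 4))**2 = (-91 + 6)**2 = (-85)**2 = 7225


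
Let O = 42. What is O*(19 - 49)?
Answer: -1260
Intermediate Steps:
O*(19 - 49) = 42*(19 - 49) = 42*(-30) = -1260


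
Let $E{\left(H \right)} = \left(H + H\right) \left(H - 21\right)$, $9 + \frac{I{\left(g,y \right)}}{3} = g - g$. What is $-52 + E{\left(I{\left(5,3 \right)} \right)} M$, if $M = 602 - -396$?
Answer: $2586764$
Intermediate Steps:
$I{\left(g,y \right)} = -27$ ($I{\left(g,y \right)} = -27 + 3 \left(g - g\right) = -27 + 3 \cdot 0 = -27 + 0 = -27$)
$M = 998$ ($M = 602 + 396 = 998$)
$E{\left(H \right)} = 2 H \left(-21 + H\right)$
$-52 + E{\left(I{\left(5,3 \right)} \right)} M = -52 + 2 \left(-27\right) \left(-21 - 27\right) 998 = -52 + 2 \left(-27\right) \left(-48\right) 998 = -52 + 2592 \cdot 998 = -52 + 2586816 = 2586764$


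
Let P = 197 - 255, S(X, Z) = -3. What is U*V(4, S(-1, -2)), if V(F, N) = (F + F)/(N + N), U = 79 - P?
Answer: -548/3 ≈ -182.67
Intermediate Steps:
P = -58
U = 137 (U = 79 - 1*(-58) = 79 + 58 = 137)
V(F, N) = F/N (V(F, N) = (2*F)/((2*N)) = (2*F)*(1/(2*N)) = F/N)
U*V(4, S(-1, -2)) = 137*(4/(-3)) = 137*(4*(-1/3)) = 137*(-4/3) = -548/3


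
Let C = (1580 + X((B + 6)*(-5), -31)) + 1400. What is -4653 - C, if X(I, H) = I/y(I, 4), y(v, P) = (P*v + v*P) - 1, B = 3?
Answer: -2755558/361 ≈ -7633.1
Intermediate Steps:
y(v, P) = -1 + 2*P*v (y(v, P) = (P*v + P*v) - 1 = 2*P*v - 1 = -1 + 2*P*v)
X(I, H) = I/(-1 + 8*I) (X(I, H) = I/(-1 + 2*4*I) = I/(-1 + 8*I))
C = 1075825/361 (C = (1580 + ((3 + 6)*(-5))/(-1 + 8*((3 + 6)*(-5)))) + 1400 = (1580 + (9*(-5))/(-1 + 8*(9*(-5)))) + 1400 = (1580 - 45/(-1 + 8*(-45))) + 1400 = (1580 - 45/(-1 - 360)) + 1400 = (1580 - 45/(-361)) + 1400 = (1580 - 45*(-1/361)) + 1400 = (1580 + 45/361) + 1400 = 570425/361 + 1400 = 1075825/361 ≈ 2980.1)
-4653 - C = -4653 - 1*1075825/361 = -4653 - 1075825/361 = -2755558/361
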